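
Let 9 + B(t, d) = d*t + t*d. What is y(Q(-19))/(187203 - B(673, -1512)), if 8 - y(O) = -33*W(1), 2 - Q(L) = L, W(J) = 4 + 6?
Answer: 169/1111182 ≈ 0.00015209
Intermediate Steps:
W(J) = 10
B(t, d) = -9 + 2*d*t (B(t, d) = -9 + (d*t + t*d) = -9 + (d*t + d*t) = -9 + 2*d*t)
Q(L) = 2 - L
y(O) = 338 (y(O) = 8 - (-33)*10 = 8 - 1*(-330) = 8 + 330 = 338)
y(Q(-19))/(187203 - B(673, -1512)) = 338/(187203 - (-9 + 2*(-1512)*673)) = 338/(187203 - (-9 - 2035152)) = 338/(187203 - 1*(-2035161)) = 338/(187203 + 2035161) = 338/2222364 = 338*(1/2222364) = 169/1111182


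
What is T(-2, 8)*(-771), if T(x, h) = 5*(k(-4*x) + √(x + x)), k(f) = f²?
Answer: -246720 - 7710*I ≈ -2.4672e+5 - 7710.0*I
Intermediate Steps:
T(x, h) = 80*x² + 5*√2*√x (T(x, h) = 5*((-4*x)² + √(x + x)) = 5*(16*x² + √(2*x)) = 5*(16*x² + √2*√x) = 80*x² + 5*√2*√x)
T(-2, 8)*(-771) = (80*(-2)² + 5*√2*√(-2))*(-771) = (80*4 + 5*√2*(I*√2))*(-771) = (320 + 10*I)*(-771) = -246720 - 7710*I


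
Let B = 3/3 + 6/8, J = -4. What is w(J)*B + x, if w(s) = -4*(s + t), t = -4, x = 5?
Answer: 61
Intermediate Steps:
B = 7/4 (B = 3*(⅓) + 6*(⅛) = 1 + ¾ = 7/4 ≈ 1.7500)
w(s) = 16 - 4*s (w(s) = -4*(s - 4) = -4*(-4 + s) = 16 - 4*s)
w(J)*B + x = (16 - 4*(-4))*(7/4) + 5 = (16 + 16)*(7/4) + 5 = 32*(7/4) + 5 = 56 + 5 = 61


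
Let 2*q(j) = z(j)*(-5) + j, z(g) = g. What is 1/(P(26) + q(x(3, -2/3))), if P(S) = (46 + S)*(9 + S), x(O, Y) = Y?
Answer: 3/7564 ≈ 0.00039662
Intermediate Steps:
P(S) = (9 + S)*(46 + S)
q(j) = -2*j (q(j) = (j*(-5) + j)/2 = (-5*j + j)/2 = (-4*j)/2 = -2*j)
1/(P(26) + q(x(3, -2/3))) = 1/((414 + 26**2 + 55*26) - (-4)/3) = 1/((414 + 676 + 1430) - (-4)/3) = 1/(2520 - 2*(-2/3)) = 1/(2520 + 4/3) = 1/(7564/3) = 3/7564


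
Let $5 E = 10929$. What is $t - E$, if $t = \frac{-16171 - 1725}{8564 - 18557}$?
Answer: $- \frac{109124017}{49965} \approx -2184.0$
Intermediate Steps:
$t = \frac{17896}{9993}$ ($t = - \frac{17896}{-9993} = \left(-17896\right) \left(- \frac{1}{9993}\right) = \frac{17896}{9993} \approx 1.7909$)
$E = \frac{10929}{5}$ ($E = \frac{1}{5} \cdot 10929 = \frac{10929}{5} \approx 2185.8$)
$t - E = \frac{17896}{9993} - \frac{10929}{5} = - \frac{109124017}{49965}$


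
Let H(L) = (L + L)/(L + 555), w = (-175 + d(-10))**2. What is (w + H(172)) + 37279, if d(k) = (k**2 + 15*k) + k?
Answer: 67250752/727 ≈ 92505.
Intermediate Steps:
d(k) = k**2 + 16*k
w = 55225 (w = (-175 - 10*(16 - 10))**2 = (-175 - 10*6)**2 = (-175 - 60)**2 = (-235)**2 = 55225)
H(L) = 2*L/(555 + L) (H(L) = (2*L)/(555 + L) = 2*L/(555 + L))
(w + H(172)) + 37279 = (55225 + 2*172/(555 + 172)) + 37279 = (55225 + 2*172/727) + 37279 = (55225 + 2*172*(1/727)) + 37279 = (55225 + 344/727) + 37279 = 40148919/727 + 37279 = 67250752/727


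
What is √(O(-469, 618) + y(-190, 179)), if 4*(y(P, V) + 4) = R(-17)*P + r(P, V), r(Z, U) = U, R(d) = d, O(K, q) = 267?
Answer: √4461/2 ≈ 33.395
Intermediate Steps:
y(P, V) = -4 - 17*P/4 + V/4 (y(P, V) = -4 + (-17*P + V)/4 = -4 + (V - 17*P)/4 = -4 + (-17*P/4 + V/4) = -4 - 17*P/4 + V/4)
√(O(-469, 618) + y(-190, 179)) = √(267 + (-4 - 17/4*(-190) + (¼)*179)) = √(267 + (-4 + 1615/2 + 179/4)) = √(267 + 3393/4) = √(4461/4) = √4461/2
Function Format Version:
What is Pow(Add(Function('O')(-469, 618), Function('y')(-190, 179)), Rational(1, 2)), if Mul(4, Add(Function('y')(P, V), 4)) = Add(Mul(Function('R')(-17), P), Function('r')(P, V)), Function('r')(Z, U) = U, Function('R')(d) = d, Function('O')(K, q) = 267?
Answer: Mul(Rational(1, 2), Pow(4461, Rational(1, 2))) ≈ 33.395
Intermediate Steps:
Function('y')(P, V) = Add(-4, Mul(Rational(-17, 4), P), Mul(Rational(1, 4), V)) (Function('y')(P, V) = Add(-4, Mul(Rational(1, 4), Add(Mul(-17, P), V))) = Add(-4, Mul(Rational(1, 4), Add(V, Mul(-17, P)))) = Add(-4, Add(Mul(Rational(-17, 4), P), Mul(Rational(1, 4), V))) = Add(-4, Mul(Rational(-17, 4), P), Mul(Rational(1, 4), V)))
Pow(Add(Function('O')(-469, 618), Function('y')(-190, 179)), Rational(1, 2)) = Pow(Add(267, Add(-4, Mul(Rational(-17, 4), -190), Mul(Rational(1, 4), 179))), Rational(1, 2)) = Pow(Add(267, Add(-4, Rational(1615, 2), Rational(179, 4))), Rational(1, 2)) = Pow(Add(267, Rational(3393, 4)), Rational(1, 2)) = Pow(Rational(4461, 4), Rational(1, 2)) = Mul(Rational(1, 2), Pow(4461, Rational(1, 2)))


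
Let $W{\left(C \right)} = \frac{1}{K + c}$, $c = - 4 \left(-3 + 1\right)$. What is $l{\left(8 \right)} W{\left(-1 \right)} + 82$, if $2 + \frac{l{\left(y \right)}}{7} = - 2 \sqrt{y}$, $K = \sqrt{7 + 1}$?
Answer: $82 - \frac{7 \sqrt{2}}{2} \approx 77.05$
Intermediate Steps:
$c = 8$ ($c = \left(-4\right) \left(-2\right) = 8$)
$K = 2 \sqrt{2}$ ($K = \sqrt{8} = 2 \sqrt{2} \approx 2.8284$)
$l{\left(y \right)} = -14 - 14 \sqrt{y}$ ($l{\left(y \right)} = -14 + 7 \left(- 2 \sqrt{y}\right) = -14 - 14 \sqrt{y}$)
$W{\left(C \right)} = \frac{1}{8 + 2 \sqrt{2}}$ ($W{\left(C \right)} = \frac{1}{2 \sqrt{2} + 8} = \frac{1}{8 + 2 \sqrt{2}}$)
$l{\left(8 \right)} W{\left(-1 \right)} + 82 = \left(-14 - 14 \sqrt{8}\right) \left(\frac{1}{7} - \frac{\sqrt{2}}{28}\right) + 82 = \left(-14 - 14 \cdot 2 \sqrt{2}\right) \left(\frac{1}{7} - \frac{\sqrt{2}}{28}\right) + 82 = \left(-14 - 28 \sqrt{2}\right) \left(\frac{1}{7} - \frac{\sqrt{2}}{28}\right) + 82 = 82 + \left(-14 - 28 \sqrt{2}\right) \left(\frac{1}{7} - \frac{\sqrt{2}}{28}\right)$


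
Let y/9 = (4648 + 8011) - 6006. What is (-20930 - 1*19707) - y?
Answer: -100514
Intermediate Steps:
y = 59877 (y = 9*((4648 + 8011) - 6006) = 9*(12659 - 6006) = 9*6653 = 59877)
(-20930 - 1*19707) - y = (-20930 - 1*19707) - 1*59877 = (-20930 - 19707) - 59877 = -40637 - 59877 = -100514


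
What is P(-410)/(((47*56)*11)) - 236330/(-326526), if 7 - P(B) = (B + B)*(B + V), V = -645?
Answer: -137816565379/4726790376 ≈ -29.156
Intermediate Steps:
P(B) = 7 - 2*B*(-645 + B) (P(B) = 7 - (B + B)*(B - 645) = 7 - 2*B*(-645 + B))
P(-410)/(((47*56)*11)) - 236330/(-326526) = (7 - 2*(-410)² + 1290*(-410))/(((47*56)*11)) - 236330/(-326526) = (7 - 2*168100 - 528900)/((2632*11)) - 236330*(-1/326526) = (7 - 336200 - 528900)/28952 + 118165/163263 = -865093*1/28952 + 118165/163263 = -865093/28952 + 118165/163263 = -137816565379/4726790376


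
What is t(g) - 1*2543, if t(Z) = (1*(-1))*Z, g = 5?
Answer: -2548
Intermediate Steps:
t(Z) = -Z
t(g) - 1*2543 = -1*5 - 1*2543 = -5 - 2543 = -2548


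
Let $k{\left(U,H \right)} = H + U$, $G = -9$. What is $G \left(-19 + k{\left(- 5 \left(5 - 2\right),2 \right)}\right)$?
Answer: $288$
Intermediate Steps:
$G \left(-19 + k{\left(- 5 \left(5 - 2\right),2 \right)}\right) = - 9 \left(-19 + \left(2 - 5 \left(5 - 2\right)\right)\right) = - 9 \left(-19 + \left(2 - 15\right)\right) = - 9 \left(-19 - 13\right) = \left(-9\right) \left(-32\right) = 288$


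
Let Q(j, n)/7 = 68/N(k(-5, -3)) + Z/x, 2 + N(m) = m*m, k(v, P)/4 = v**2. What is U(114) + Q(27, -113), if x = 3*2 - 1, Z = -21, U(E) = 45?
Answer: 391112/24995 ≈ 15.648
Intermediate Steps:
k(v, P) = 4*v**2
N(m) = -2 + m**2 (N(m) = -2 + m*m = -2 + m**2)
x = 5 (x = 6 - 1 = 5)
Q(j, n) = -733663/24995 (Q(j, n) = 7*(68/(-2 + (4*(-5)**2)**2) - 21/5) = 7*(68/(-2 + (4*25)**2) - 21*1/5) = 7*(68/(-2 + 100**2) - 21/5) = 7*(68/(-2 + 10000) - 21/5) = 7*(68/9998 - 21/5) = 7*(68*(1/9998) - 21/5) = 7*(34/4999 - 21/5) = 7*(-104809/24995) = -733663/24995)
U(114) + Q(27, -113) = 45 - 733663/24995 = 391112/24995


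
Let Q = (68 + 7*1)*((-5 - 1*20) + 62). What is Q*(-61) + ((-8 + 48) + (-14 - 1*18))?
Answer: -169267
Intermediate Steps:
Q = 2775 (Q = (68 + 7)*((-5 - 20) + 62) = 75*(-25 + 62) = 75*37 = 2775)
Q*(-61) + ((-8 + 48) + (-14 - 1*18)) = 2775*(-61) + ((-8 + 48) + (-14 - 1*18)) = -169275 + (40 + (-14 - 18)) = -169275 + (40 - 32) = -169275 + 8 = -169267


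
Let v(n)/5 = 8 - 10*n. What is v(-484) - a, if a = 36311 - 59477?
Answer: 47406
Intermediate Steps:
a = -23166
v(n) = 40 - 50*n (v(n) = 5*(8 - 10*n) = 40 - 50*n)
v(-484) - a = (40 - 50*(-484)) - 1*(-23166) = (40 + 24200) + 23166 = 24240 + 23166 = 47406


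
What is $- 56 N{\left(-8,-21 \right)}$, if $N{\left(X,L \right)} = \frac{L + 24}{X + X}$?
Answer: $\frac{21}{2} \approx 10.5$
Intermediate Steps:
$N{\left(X,L \right)} = \frac{24 + L}{2 X}$
$- 56 N{\left(-8,-21 \right)} = - 56 \frac{24 - 21}{2 \left(-8\right)} = - 56 \cdot \frac{1}{2} \left(- \frac{1}{8}\right) 3 = \left(-56\right) \left(- \frac{3}{16}\right) = \frac{21}{2}$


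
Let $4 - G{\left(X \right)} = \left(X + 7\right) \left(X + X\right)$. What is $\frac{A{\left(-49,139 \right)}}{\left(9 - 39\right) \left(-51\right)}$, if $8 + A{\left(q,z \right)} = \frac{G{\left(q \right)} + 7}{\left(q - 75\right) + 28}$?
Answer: $\frac{3337}{146880} \approx 0.022719$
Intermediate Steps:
$G{\left(X \right)} = 4 - 2 X \left(7 + X\right)$ ($G{\left(X \right)} = 4 - \left(X + 7\right) \left(X + X\right) = 4 - \left(7 + X\right) 2 X = 4 - 2 X \left(7 + X\right)$)
$A{\left(q,z \right)} = -8 + \frac{11 - 14 q - 2 q^{2}}{-47 + q}$ ($A{\left(q,z \right)} = -8 + \frac{\left(4 - 14 q - 2 q^{2}\right) + 7}{\left(q - 75\right) + 28} = -8 + \frac{11 - 14 q - 2 q^{2}}{\left(-75 + q\right) + 28} = -8 + \frac{11 - 14 q - 2 q^{2}}{-47 + q}$)
$\frac{A{\left(-49,139 \right)}}{\left(9 - 39\right) \left(-51\right)} = \frac{\frac{1}{-47 - 49} \left(387 - -1078 - 2 \left(-49\right)^{2}\right)}{\left(9 - 39\right) \left(-51\right)} = \frac{\frac{1}{-96} \left(387 + 1078 - 4802\right)}{\left(-30\right) \left(-51\right)} = \frac{\left(- \frac{1}{96}\right) \left(387 + 1078 - 4802\right)}{1530} = \left(- \frac{1}{96}\right) \left(-3337\right) \frac{1}{1530} = \frac{3337}{96} \cdot \frac{1}{1530} = \frac{3337}{146880}$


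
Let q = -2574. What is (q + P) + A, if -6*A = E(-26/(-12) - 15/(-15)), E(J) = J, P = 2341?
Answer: -8407/36 ≈ -233.53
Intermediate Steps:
A = -19/36 (A = -(-26/(-12) - 15/(-15))/6 = -(-26*(-1/12) - 15*(-1/15))/6 = -(13/6 + 1)/6 = -1/6*19/6 = -19/36 ≈ -0.52778)
(q + P) + A = (-2574 + 2341) - 19/36 = -233 - 19/36 = -8407/36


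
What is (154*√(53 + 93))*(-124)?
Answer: -19096*√146 ≈ -2.3074e+5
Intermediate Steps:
(154*√(53 + 93))*(-124) = (154*√146)*(-124) = -19096*√146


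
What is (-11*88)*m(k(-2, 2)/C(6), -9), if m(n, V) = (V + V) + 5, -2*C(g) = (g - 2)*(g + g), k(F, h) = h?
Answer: 12584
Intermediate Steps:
C(g) = -g*(-2 + g) (C(g) = -(g - 2)*(g + g)/2 = -(-2 + g)*2*g/2 = -g*(-2 + g))
m(n, V) = 5 + 2*V (m(n, V) = 2*V + 5 = 5 + 2*V)
(-11*88)*m(k(-2, 2)/C(6), -9) = (-11*88)*(5 + 2*(-9)) = -968*(5 - 18) = -968*(-13) = 12584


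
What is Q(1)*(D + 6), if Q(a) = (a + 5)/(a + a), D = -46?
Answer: -120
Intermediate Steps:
Q(a) = (5 + a)/(2*a) (Q(a) = (5 + a)/((2*a)) = (5 + a)*(1/(2*a)) = (5 + a)/(2*a))
Q(1)*(D + 6) = ((½)*(5 + 1)/1)*(-46 + 6) = ((½)*1*6)*(-40) = 3*(-40) = -120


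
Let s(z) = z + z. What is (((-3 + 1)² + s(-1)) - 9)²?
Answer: 49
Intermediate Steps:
s(z) = 2*z
(((-3 + 1)² + s(-1)) - 9)² = (((-3 + 1)² + 2*(-1)) - 9)² = (((-2)² - 2) - 9)² = ((4 - 2) - 9)² = (2 - 9)² = (-7)² = 49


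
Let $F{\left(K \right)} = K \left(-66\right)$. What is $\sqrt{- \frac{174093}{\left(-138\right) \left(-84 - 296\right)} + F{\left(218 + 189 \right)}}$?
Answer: $\frac{i \sqrt{2052177306670}}{8740} \approx 163.91 i$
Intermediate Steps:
$F{\left(K \right)} = - 66 K$
$\sqrt{- \frac{174093}{\left(-138\right) \left(-84 - 296\right)} + F{\left(218 + 189 \right)}} = \sqrt{- \frac{174093}{\left(-138\right) \left(-84 - 296\right)} - 66 \left(218 + 189\right)} = \sqrt{- \frac{174093}{\left(-138\right) \left(-380\right)} - 26862} = \sqrt{- \frac{174093}{52440} - 26862} = \sqrt{\left(-174093\right) \frac{1}{52440} - 26862} = \sqrt{- \frac{58031}{17480} - 26862} = \sqrt{- \frac{469605791}{17480}} = \frac{i \sqrt{2052177306670}}{8740}$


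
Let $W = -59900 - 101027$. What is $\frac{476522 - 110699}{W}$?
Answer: $- \frac{365823}{160927} \approx -2.2732$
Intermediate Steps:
$W = -160927$ ($W = -59900 - 101027 = -160927$)
$\frac{476522 - 110699}{W} = \frac{476522 - 110699}{-160927} = 365823 \left(- \frac{1}{160927}\right) = - \frac{365823}{160927}$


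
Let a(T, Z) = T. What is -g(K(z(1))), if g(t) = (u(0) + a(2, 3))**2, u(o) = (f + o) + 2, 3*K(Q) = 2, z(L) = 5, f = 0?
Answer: -16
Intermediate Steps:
K(Q) = 2/3 (K(Q) = (1/3)*2 = 2/3)
u(o) = 2 + o (u(o) = (0 + o) + 2 = o + 2 = 2 + o)
g(t) = 16 (g(t) = ((2 + 0) + 2)**2 = (2 + 2)**2 = 4**2 = 16)
-g(K(z(1))) = -1*16 = -16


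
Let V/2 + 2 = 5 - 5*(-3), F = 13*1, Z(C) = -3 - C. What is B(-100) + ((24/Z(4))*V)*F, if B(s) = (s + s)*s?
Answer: 128768/7 ≈ 18395.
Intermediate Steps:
F = 13
B(s) = 2*s² (B(s) = (2*s)*s = 2*s²)
V = 36 (V = -4 + 2*(5 - 5*(-3)) = -4 + 2*(5 + 15) = -4 + 2*20 = -4 + 40 = 36)
B(-100) + ((24/Z(4))*V)*F = 2*(-100)² + ((24/(-3 - 1*4))*36)*13 = 2*10000 + ((24/(-3 - 4))*36)*13 = 20000 + ((24/(-7))*36)*13 = 20000 + ((24*(-⅐))*36)*13 = 20000 - 24/7*36*13 = 20000 - 864/7*13 = 20000 - 11232/7 = 128768/7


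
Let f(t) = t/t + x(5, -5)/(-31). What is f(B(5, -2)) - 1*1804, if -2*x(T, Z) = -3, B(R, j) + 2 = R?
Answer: -111789/62 ≈ -1803.0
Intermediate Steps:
B(R, j) = -2 + R
x(T, Z) = 3/2 (x(T, Z) = -½*(-3) = 3/2)
f(t) = 59/62 (f(t) = t/t + (3/2)/(-31) = 1 + (3/2)*(-1/31) = 1 - 3/62 = 59/62)
f(B(5, -2)) - 1*1804 = 59/62 - 1*1804 = 59/62 - 1804 = -111789/62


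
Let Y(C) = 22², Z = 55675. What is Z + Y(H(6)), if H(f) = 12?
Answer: 56159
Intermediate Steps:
Y(C) = 484
Z + Y(H(6)) = 55675 + 484 = 56159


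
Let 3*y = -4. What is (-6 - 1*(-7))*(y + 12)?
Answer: 32/3 ≈ 10.667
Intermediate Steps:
y = -4/3 (y = (⅓)*(-4) = -4/3 ≈ -1.3333)
(-6 - 1*(-7))*(y + 12) = (-6 - 1*(-7))*(-4/3 + 12) = (-6 + 7)*(32/3) = 1*(32/3) = 32/3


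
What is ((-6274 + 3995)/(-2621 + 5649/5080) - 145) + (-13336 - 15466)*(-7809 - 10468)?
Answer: 7006060376192599/13309031 ≈ 5.2641e+8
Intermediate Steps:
((-6274 + 3995)/(-2621 + 5649/5080) - 145) + (-13336 - 15466)*(-7809 - 10468) = (-2279/(-2621 + 5649*(1/5080)) - 145) - 28802*(-18277) = (-2279/(-2621 + 5649/5080) - 145) + 526414154 = (-2279/(-13309031/5080) - 145) + 526414154 = (-2279*(-5080/13309031) - 145) + 526414154 = (11577320/13309031 - 145) + 526414154 = -1918232175/13309031 + 526414154 = 7006060376192599/13309031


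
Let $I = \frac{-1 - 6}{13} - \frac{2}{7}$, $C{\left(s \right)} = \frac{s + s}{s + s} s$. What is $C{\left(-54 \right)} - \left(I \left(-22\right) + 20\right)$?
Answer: $- \frac{8384}{91} \approx -92.132$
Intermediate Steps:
$C{\left(s \right)} = s$ ($C{\left(s \right)} = \frac{2 s}{2 s} s = 2 s \frac{1}{2 s} s = 1 s = s$)
$I = - \frac{75}{91}$ ($I = \left(-7\right) \frac{1}{13} - \frac{2}{7} = - \frac{7}{13} - \frac{2}{7} = - \frac{75}{91} \approx -0.82418$)
$C{\left(-54 \right)} - \left(I \left(-22\right) + 20\right) = -54 - \left(\left(- \frac{75}{91}\right) \left(-22\right) + 20\right) = -54 - \left(\frac{1650}{91} + 20\right) = -54 - \frac{3470}{91} = - \frac{8384}{91}$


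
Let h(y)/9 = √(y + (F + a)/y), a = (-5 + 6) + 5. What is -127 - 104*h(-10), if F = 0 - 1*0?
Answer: -127 - 936*I*√265/5 ≈ -127.0 - 3047.4*I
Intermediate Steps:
F = 0 (F = 0 + 0 = 0)
a = 6 (a = 1 + 5 = 6)
h(y) = 9*√(y + 6/y) (h(y) = 9*√(y + (0 + 6)/y) = 9*√(y + 6/y))
-127 - 104*h(-10) = -127 - 936*√(-10 + 6/(-10)) = -127 - 936*√(-10 + 6*(-⅒)) = -127 - 936*√(-10 - ⅗) = -127 - 936*√(-53/5) = -127 - 936*I*√265/5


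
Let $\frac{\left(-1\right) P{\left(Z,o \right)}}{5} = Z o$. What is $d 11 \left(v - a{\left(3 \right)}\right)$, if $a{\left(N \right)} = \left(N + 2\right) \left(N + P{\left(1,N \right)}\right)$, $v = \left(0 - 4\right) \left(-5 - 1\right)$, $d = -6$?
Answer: $-5544$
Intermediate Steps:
$P{\left(Z,o \right)} = - 5 Z o$
$v = 24$ ($v = \left(-4\right) \left(-6\right) = 24$)
$a{\left(N \right)} = - 4 N \left(2 + N\right)$ ($a{\left(N \right)} = \left(N + 2\right) \left(N - 5 N\right) = \left(2 + N\right) \left(N - 5 N\right) = \left(2 + N\right) \left(- 4 N\right) = - 4 N \left(2 + N\right)$)
$d 11 \left(v - a{\left(3 \right)}\right) = \left(-6\right) 11 \left(24 - 4 \cdot 3 \left(-2 - 3\right)\right) = - 66 \left(24 - 4 \cdot 3 \left(-2 - 3\right)\right) = - 66 \left(24 - 4 \cdot 3 \left(-5\right)\right) = - 66 \left(24 - -60\right) = - 66 \left(24 + 60\right) = \left(-66\right) 84 = -5544$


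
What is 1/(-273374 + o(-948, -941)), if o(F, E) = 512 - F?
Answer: -1/271914 ≈ -3.6776e-6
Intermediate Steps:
1/(-273374 + o(-948, -941)) = 1/(-273374 + (512 - 1*(-948))) = 1/(-273374 + (512 + 948)) = 1/(-273374 + 1460) = 1/(-271914) = -1/271914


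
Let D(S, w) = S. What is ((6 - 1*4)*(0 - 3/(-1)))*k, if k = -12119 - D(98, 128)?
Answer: -73302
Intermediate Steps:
k = -12217 (k = -12119 - 1*98 = -12119 - 98 = -12217)
((6 - 1*4)*(0 - 3/(-1)))*k = ((6 - 1*4)*(0 - 3/(-1)))*(-12217) = ((6 - 4)*(0 - 3*(-1)))*(-12217) = (2*(0 + 3))*(-12217) = (2*3)*(-12217) = 6*(-12217) = -73302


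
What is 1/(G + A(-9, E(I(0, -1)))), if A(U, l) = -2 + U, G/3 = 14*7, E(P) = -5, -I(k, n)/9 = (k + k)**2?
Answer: 1/283 ≈ 0.0035336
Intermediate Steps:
I(k, n) = -36*k**2 (I(k, n) = -9*(k + k)**2 = -9*4*k**2 = -36*k**2)
G = 294 (G = 3*(14*7) = 3*98 = 294)
1/(G + A(-9, E(I(0, -1)))) = 1/(294 + (-2 - 9)) = 1/(294 - 11) = 1/283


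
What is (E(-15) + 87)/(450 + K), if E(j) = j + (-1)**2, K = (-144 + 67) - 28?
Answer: 73/345 ≈ 0.21159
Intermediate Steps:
K = -105 (K = -77 - 28 = -105)
E(j) = 1 + j (E(j) = j + 1 = 1 + j)
(E(-15) + 87)/(450 + K) = ((1 - 15) + 87)/(450 - 105) = (-14 + 87)/345 = 73*(1/345) = 73/345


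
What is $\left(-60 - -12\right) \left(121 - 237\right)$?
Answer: $5568$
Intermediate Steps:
$\left(-60 - -12\right) \left(121 - 237\right) = \left(-60 + 12\right) \left(-116\right) = \left(-48\right) \left(-116\right) = 5568$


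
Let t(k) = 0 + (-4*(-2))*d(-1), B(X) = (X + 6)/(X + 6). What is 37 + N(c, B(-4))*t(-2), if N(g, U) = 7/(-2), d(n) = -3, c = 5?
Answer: 121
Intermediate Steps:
B(X) = 1 (B(X) = (6 + X)/(6 + X) = 1)
t(k) = -24 (t(k) = 0 - 4*(-2)*(-3) = 0 + 8*(-3) = 0 - 24 = -24)
N(g, U) = -7/2 (N(g, U) = 7*(-1/2) = -7/2)
37 + N(c, B(-4))*t(-2) = 37 - 7/2*(-24) = 37 + 84 = 121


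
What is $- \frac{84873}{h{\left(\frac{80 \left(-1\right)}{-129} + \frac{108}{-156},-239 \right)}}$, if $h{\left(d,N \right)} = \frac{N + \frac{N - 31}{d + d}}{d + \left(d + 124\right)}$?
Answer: $- \frac{355510731983}{55194542} \approx -6441.0$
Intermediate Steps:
$h{\left(d,N \right)} = \frac{N + \frac{-31 + N}{2 d}}{124 + 2 d}$ ($h{\left(d,N \right)} = \frac{N + \frac{-31 + N}{2 d}}{d + \left(124 + d\right)} = \frac{N + \left(-31 + N\right) \frac{1}{2 d}}{124 + 2 d} = \frac{N + \frac{-31 + N}{2 d}}{124 + 2 d}$)
$- \frac{84873}{h{\left(\frac{80 \left(-1\right)}{-129} + \frac{108}{-156},-239 \right)}} = - \frac{84873}{\frac{1}{4} \frac{1}{\frac{80 \left(-1\right)}{-129} + \frac{108}{-156}} \frac{1}{62 + \left(\frac{80 \left(-1\right)}{-129} + \frac{108}{-156}\right)} \left(-31 - 239 + 2 \left(-239\right) \left(\frac{80 \left(-1\right)}{-129} + \frac{108}{-156}\right)\right)} = - \frac{84873}{\frac{1}{4} \frac{1}{\left(-80\right) \left(- \frac{1}{129}\right) + 108 \left(- \frac{1}{156}\right)} \frac{1}{62 + \left(\left(-80\right) \left(- \frac{1}{129}\right) + 108 \left(- \frac{1}{156}\right)\right)} \left(-31 - 239 + 2 \left(-239\right) \left(\left(-80\right) \left(- \frac{1}{129}\right) + 108 \left(- \frac{1}{156}\right)\right)\right)} = - \frac{84873}{\frac{1}{4} \frac{1}{\frac{80}{129} - \frac{9}{13}} \frac{1}{62 + \left(\frac{80}{129} - \frac{9}{13}\right)} \left(-31 - 239 + 2 \left(-239\right) \left(\frac{80}{129} - \frac{9}{13}\right)\right)} = - \frac{84873}{\frac{1}{4} \frac{1}{- \frac{121}{1677}} \frac{1}{62 - \frac{121}{1677}} \left(-31 - 239 + 2 \left(-239\right) \left(- \frac{121}{1677}\right)\right)} = - \frac{84873}{\frac{1}{4} \left(- \frac{1677}{121}\right) \frac{1}{\frac{103853}{1677}} \left(-31 - 239 + \frac{57838}{1677}\right)} = - \frac{84873}{\frac{1}{4} \left(- \frac{1677}{121}\right) \frac{1677}{103853} \left(- \frac{394952}{1677}\right)} = - \frac{84873}{\frac{165583626}{12566213}} = \left(-84873\right) \frac{12566213}{165583626} = - \frac{355510731983}{55194542}$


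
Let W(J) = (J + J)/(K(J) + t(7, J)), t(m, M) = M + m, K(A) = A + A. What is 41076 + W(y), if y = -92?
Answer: 11049628/269 ≈ 41077.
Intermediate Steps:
K(A) = 2*A
W(J) = 2*J/(7 + 3*J) (W(J) = (J + J)/(2*J + (J + 7)) = (2*J)/(2*J + (7 + J)) = (2*J)/(7 + 3*J) = 2*J/(7 + 3*J))
41076 + W(y) = 41076 + 2*(-92)/(7 + 3*(-92)) = 41076 + 2*(-92)/(7 - 276) = 41076 + 2*(-92)/(-269) = 41076 + 2*(-92)*(-1/269) = 41076 + 184/269 = 11049628/269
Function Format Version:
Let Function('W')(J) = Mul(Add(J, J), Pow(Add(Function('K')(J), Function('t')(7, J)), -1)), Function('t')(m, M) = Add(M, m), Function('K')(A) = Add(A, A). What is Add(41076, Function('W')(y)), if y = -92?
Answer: Rational(11049628, 269) ≈ 41077.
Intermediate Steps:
Function('K')(A) = Mul(2, A)
Function('W')(J) = Mul(2, J, Pow(Add(7, Mul(3, J)), -1)) (Function('W')(J) = Mul(Add(J, J), Pow(Add(Mul(2, J), Add(J, 7)), -1)) = Mul(Mul(2, J), Pow(Add(Mul(2, J), Add(7, J)), -1)) = Mul(Mul(2, J), Pow(Add(7, Mul(3, J)), -1)) = Mul(2, J, Pow(Add(7, Mul(3, J)), -1)))
Add(41076, Function('W')(y)) = Add(41076, Mul(2, -92, Pow(Add(7, Mul(3, -92)), -1))) = Add(41076, Mul(2, -92, Pow(Add(7, -276), -1))) = Add(41076, Mul(2, -92, Pow(-269, -1))) = Add(41076, Mul(2, -92, Rational(-1, 269))) = Add(41076, Rational(184, 269)) = Rational(11049628, 269)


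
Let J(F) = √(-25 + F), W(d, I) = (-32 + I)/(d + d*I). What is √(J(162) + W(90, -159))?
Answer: √(75445 + 5616900*√137)/2370 ≈ 3.4232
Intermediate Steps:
W(d, I) = (-32 + I)/(d + I*d)
√(J(162) + W(90, -159)) = √(√(-25 + 162) + (-32 - 159)/(90*(1 - 159))) = √(√137 + (1/90)*(-191)/(-158)) = √(√137 + (1/90)*(-1/158)*(-191)) = √(√137 + 191/14220) = √(191/14220 + √137)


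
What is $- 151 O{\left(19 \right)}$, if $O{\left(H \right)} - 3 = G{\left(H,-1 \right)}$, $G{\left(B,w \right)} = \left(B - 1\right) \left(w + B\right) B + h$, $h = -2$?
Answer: $-929707$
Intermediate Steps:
$G{\left(B,w \right)} = -2 + B \left(-1 + B\right) \left(B + w\right)$ ($G{\left(B,w \right)} = \left(B - 1\right) \left(w + B\right) B - 2 = \left(-1 + B\right) \left(B + w\right) B - 2 = B \left(-1 + B\right) \left(B + w\right) - 2 = -2 + B \left(-1 + B\right) \left(B + w\right)$)
$O{\left(H \right)} = 1 + H + H^{3} - 2 H^{2}$ ($O{\left(H \right)} = 3 - \left(2 - H^{3} + 2 H^{2} + H \left(-1\right)\right) = 3 - \left(2 - H - H^{3} + 2 H^{2}\right) = 3 + \left(-2 + H + H^{3} - 2 H^{2}\right) = 1 + H + H^{3} - 2 H^{2}$)
$- 151 O{\left(19 \right)} = - 151 \left(1 + 19 + 19^{3} - 2 \cdot 19^{2}\right) = - 151 \left(1 + 19 + 6859 - 722\right) = \left(-151\right) 6157 = -929707$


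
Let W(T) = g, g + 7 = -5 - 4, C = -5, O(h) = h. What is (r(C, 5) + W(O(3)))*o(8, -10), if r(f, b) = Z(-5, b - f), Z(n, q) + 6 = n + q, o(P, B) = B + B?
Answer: 340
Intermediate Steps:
o(P, B) = 2*B
g = -16 (g = -7 + (-5 - 4) = -7 - 9 = -16)
Z(n, q) = -6 + n + q (Z(n, q) = -6 + (n + q) = -6 + n + q)
r(f, b) = -11 + b - f (r(f, b) = -6 - 5 + (b - f) = -11 + b - f)
W(T) = -16
(r(C, 5) + W(O(3)))*o(8, -10) = ((-11 + 5 - 1*(-5)) - 16)*(2*(-10)) = ((-11 + 5 + 5) - 16)*(-20) = (-1 - 16)*(-20) = -17*(-20) = 340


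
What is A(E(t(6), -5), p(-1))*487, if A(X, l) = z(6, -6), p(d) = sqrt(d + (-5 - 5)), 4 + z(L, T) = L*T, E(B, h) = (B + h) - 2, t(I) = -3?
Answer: -19480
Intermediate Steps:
E(B, h) = -2 + B + h
z(L, T) = -4 + L*T
p(d) = sqrt(-10 + d) (p(d) = sqrt(d - 10) = sqrt(-10 + d))
A(X, l) = -40 (A(X, l) = -4 + 6*(-6) = -4 - 36 = -40)
A(E(t(6), -5), p(-1))*487 = -40*487 = -19480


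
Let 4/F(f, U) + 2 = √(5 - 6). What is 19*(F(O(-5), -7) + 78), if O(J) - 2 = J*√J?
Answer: 7258/5 - 76*I/5 ≈ 1451.6 - 15.2*I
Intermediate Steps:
O(J) = 2 + J^(3/2) (O(J) = 2 + J*√J = 2 + J^(3/2))
F(f, U) = 4*(-2 - I)/5 (F(f, U) = 4/(-2 + √(5 - 6)) = 4/(-2 + √(-1)) = 4/(-2 + I) = 4*((-2 - I)/5) = 4*(-2 - I)/5)
19*(F(O(-5), -7) + 78) = 19*((-8/5 - 4*I/5) + 78) = 19*(382/5 - 4*I/5) = 7258/5 - 76*I/5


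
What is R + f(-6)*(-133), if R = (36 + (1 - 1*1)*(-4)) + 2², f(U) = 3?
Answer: -359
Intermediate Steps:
R = 40 (R = (36 + (1 - 1)*(-4)) + 4 = (36 + 0*(-4)) + 4 = (36 + 0) + 4 = 36 + 4 = 40)
R + f(-6)*(-133) = 40 + 3*(-133) = 40 - 399 = -359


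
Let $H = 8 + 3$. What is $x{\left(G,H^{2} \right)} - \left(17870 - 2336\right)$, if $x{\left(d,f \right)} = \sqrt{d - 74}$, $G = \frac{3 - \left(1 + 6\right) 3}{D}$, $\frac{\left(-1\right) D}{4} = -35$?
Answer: $-15534 + \frac{i \sqrt{363230}}{70} \approx -15534.0 + 8.6098 i$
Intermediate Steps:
$D = 140$ ($D = \left(-4\right) \left(-35\right) = 140$)
$H = 11$
$G = - \frac{9}{70}$ ($G = \frac{3 - \left(1 + 6\right) 3}{140} = \left(3 - 7 \cdot 3\right) \frac{1}{140} = \left(3 - 21\right) \frac{1}{140} = \left(-18\right) \frac{1}{140} = - \frac{9}{70} \approx -0.12857$)
$x{\left(d,f \right)} = \sqrt{-74 + d}$
$x{\left(G,H^{2} \right)} - \left(17870 - 2336\right) = \sqrt{-74 - \frac{9}{70}} - \left(17870 - 2336\right) = \sqrt{- \frac{5189}{70}} - 15534 = \frac{i \sqrt{363230}}{70} - 15534 = -15534 + \frac{i \sqrt{363230}}{70}$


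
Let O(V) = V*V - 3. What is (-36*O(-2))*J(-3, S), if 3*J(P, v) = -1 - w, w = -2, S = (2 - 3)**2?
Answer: -12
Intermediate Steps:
S = 1 (S = (-1)**2 = 1)
O(V) = -3 + V**2 (O(V) = V**2 - 3 = -3 + V**2)
J(P, v) = 1/3 (J(P, v) = (-1 - 1*(-2))/3 = (-1 + 2)/3 = (1/3)*1 = 1/3)
(-36*O(-2))*J(-3, S) = -36*(-3 + (-2)**2)*(1/3) = -36*(-3 + 4)*(1/3) = -36*1*(1/3) = -36*1/3 = -12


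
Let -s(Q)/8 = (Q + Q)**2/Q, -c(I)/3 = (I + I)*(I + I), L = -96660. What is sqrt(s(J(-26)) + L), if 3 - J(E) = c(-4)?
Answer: 70*I*sqrt(21) ≈ 320.78*I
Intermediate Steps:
c(I) = -12*I**2 (c(I) = -3*(I + I)*(I + I) = -3*2*I*2*I = -12*I**2)
J(E) = 195 (J(E) = 3 - (-12)*(-4)**2 = 3 - (-12)*16 = 3 - 1*(-192) = 3 + 192 = 195)
s(Q) = -32*Q (s(Q) = -8*(Q + Q)**2/Q = -8*(2*Q)**2/Q = -8*4*Q**2/Q = -32*Q)
sqrt(s(J(-26)) + L) = sqrt(-32*195 - 96660) = sqrt(-6240 - 96660) = sqrt(-102900) = 70*I*sqrt(21)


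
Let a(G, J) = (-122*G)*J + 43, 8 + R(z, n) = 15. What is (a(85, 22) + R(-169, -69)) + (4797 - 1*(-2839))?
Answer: -220454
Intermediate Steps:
R(z, n) = 7 (R(z, n) = -8 + 15 = 7)
a(G, J) = 43 - 122*G*J (a(G, J) = -122*G*J + 43 = 43 - 122*G*J)
(a(85, 22) + R(-169, -69)) + (4797 - 1*(-2839)) = ((43 - 122*85*22) + 7) + (4797 - 1*(-2839)) = ((43 - 228140) + 7) + (4797 + 2839) = (-228097 + 7) + 7636 = -228090 + 7636 = -220454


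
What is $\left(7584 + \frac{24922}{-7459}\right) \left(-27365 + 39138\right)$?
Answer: $\frac{665694089582}{7459} \approx 8.9247 \cdot 10^{7}$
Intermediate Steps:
$\left(7584 + \frac{24922}{-7459}\right) \left(-27365 + 39138\right) = \left(7584 + 24922 \left(- \frac{1}{7459}\right)\right) 11773 = \left(7584 - \frac{24922}{7459}\right) 11773 = \frac{56544134}{7459} \cdot 11773 = \frac{665694089582}{7459}$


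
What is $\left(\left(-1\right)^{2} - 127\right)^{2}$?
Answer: $15876$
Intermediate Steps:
$\left(\left(-1\right)^{2} - 127\right)^{2} = \left(1 - 127\right)^{2} = \left(-126\right)^{2} = 15876$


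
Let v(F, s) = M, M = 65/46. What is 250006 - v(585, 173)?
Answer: 11500211/46 ≈ 2.5000e+5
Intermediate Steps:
M = 65/46 (M = 65*(1/46) = 65/46 ≈ 1.4130)
v(F, s) = 65/46
250006 - v(585, 173) = 250006 - 1*65/46 = 250006 - 65/46 = 11500211/46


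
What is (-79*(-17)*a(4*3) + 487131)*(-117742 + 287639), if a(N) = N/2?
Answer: 84131125533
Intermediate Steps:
a(N) = N/2 (a(N) = N*(½) = N/2)
(-79*(-17)*a(4*3) + 487131)*(-117742 + 287639) = (-79*(-17)*(4*3)/2 + 487131)*(-117742 + 287639) = (-(-1343)*(½)*12 + 487131)*169897 = (-(-1343)*6 + 487131)*169897 = (-1*(-8058) + 487131)*169897 = (8058 + 487131)*169897 = 495189*169897 = 84131125533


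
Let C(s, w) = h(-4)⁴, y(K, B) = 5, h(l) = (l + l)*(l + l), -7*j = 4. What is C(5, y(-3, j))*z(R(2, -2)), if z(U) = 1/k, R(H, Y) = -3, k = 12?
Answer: 4194304/3 ≈ 1.3981e+6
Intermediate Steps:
j = -4/7 (j = -⅐*4 = -4/7 ≈ -0.57143)
h(l) = 4*l² (h(l) = (2*l)*(2*l) = 4*l²)
z(U) = 1/12
C(s, w) = 16777216 (C(s, w) = (4*(-4)²)⁴ = (4*16)⁴ = 64⁴ = 16777216)
C(5, y(-3, j))*z(R(2, -2)) = 16777216*(1/12) = 4194304/3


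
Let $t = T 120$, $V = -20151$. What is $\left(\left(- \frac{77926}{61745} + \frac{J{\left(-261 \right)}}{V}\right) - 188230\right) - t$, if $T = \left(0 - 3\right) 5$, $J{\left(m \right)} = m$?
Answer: $- \frac{25773571149359}{138247055} \approx -1.8643 \cdot 10^{5}$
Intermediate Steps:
$T = -15$ ($T = \left(-3\right) 5 = -15$)
$t = -1800$ ($t = \left(-15\right) 120 = -1800$)
$\left(\left(- \frac{77926}{61745} + \frac{J{\left(-261 \right)}}{V}\right) - 188230\right) - t = \left(\left(- \frac{77926}{61745} - \frac{261}{-20151}\right) - 188230\right) - -1800 = \left(\left(\left(-77926\right) \frac{1}{61745} - - \frac{29}{2239}\right) - 188230\right) + 1800 = \left(\left(- \frac{77926}{61745} + \frac{29}{2239}\right) - 188230\right) + 1800 = \left(- \frac{172685709}{138247055} - 188230\right) + 1800 = - \frac{26022415848359}{138247055} + 1800 = - \frac{25773571149359}{138247055}$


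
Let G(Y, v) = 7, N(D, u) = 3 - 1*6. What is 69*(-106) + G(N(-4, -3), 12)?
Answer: -7307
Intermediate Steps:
N(D, u) = -3 (N(D, u) = 3 - 6 = -3)
69*(-106) + G(N(-4, -3), 12) = 69*(-106) + 7 = -7314 + 7 = -7307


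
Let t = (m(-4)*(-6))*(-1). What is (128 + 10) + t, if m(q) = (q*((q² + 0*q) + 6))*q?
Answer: 2250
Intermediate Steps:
m(q) = q²*(6 + q²) (m(q) = (q*((q² + 0) + 6))*q = (q*(q² + 6))*q = (q*(6 + q²))*q = q²*(6 + q²))
t = 2112 (t = (((-4)²*(6 + (-4)²))*(-6))*(-1) = ((16*(6 + 16))*(-6))*(-1) = ((16*22)*(-6))*(-1) = (352*(-6))*(-1) = -2112*(-1) = 2112)
(128 + 10) + t = (128 + 10) + 2112 = 138 + 2112 = 2250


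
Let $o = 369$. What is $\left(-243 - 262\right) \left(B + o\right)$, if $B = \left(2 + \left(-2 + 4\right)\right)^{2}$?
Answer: $-194425$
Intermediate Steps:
$B = 16$ ($B = \left(2 + 2\right)^{2} = 4^{2} = 16$)
$\left(-243 - 262\right) \left(B + o\right) = \left(-243 - 262\right) \left(16 + 369\right) = \left(-505\right) 385 = -194425$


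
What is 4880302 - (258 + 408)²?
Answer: 4436746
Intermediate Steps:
4880302 - (258 + 408)² = 4880302 - 1*666² = 4880302 - 1*443556 = 4880302 - 443556 = 4436746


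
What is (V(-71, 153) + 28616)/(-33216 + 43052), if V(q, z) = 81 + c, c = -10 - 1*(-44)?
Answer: 28731/9836 ≈ 2.9210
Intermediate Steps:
c = 34 (c = -10 + 44 = 34)
V(q, z) = 115 (V(q, z) = 81 + 34 = 115)
(V(-71, 153) + 28616)/(-33216 + 43052) = (115 + 28616)/(-33216 + 43052) = 28731/9836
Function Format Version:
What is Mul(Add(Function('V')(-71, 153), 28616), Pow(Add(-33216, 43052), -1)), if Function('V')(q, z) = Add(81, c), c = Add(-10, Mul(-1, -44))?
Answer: Rational(28731, 9836) ≈ 2.9210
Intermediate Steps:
c = 34 (c = Add(-10, 44) = 34)
Function('V')(q, z) = 115 (Function('V')(q, z) = Add(81, 34) = 115)
Mul(Add(Function('V')(-71, 153), 28616), Pow(Add(-33216, 43052), -1)) = Mul(Add(115, 28616), Pow(Add(-33216, 43052), -1)) = Mul(28731, Pow(9836, -1)) = Mul(28731, Rational(1, 9836)) = Rational(28731, 9836)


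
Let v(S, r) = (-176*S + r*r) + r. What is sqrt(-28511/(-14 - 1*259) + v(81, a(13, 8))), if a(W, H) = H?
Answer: I*sqrt(21415017)/39 ≈ 118.66*I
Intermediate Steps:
v(S, r) = r + r**2 - 176*S (v(S, r) = (-176*S + r**2) + r = (r**2 - 176*S) + r = r + r**2 - 176*S)
sqrt(-28511/(-14 - 1*259) + v(81, a(13, 8))) = sqrt(-28511/(-14 - 1*259) + (8 + 8**2 - 176*81)) = sqrt(-28511/(-14 - 259) + (8 + 64 - 14256)) = sqrt(-28511/((-273*1)) - 14184) = sqrt(-28511/(-273) - 14184) = sqrt(-28511*(-1/273) - 14184) = sqrt(4073/39 - 14184) = sqrt(-549103/39) = I*sqrt(21415017)/39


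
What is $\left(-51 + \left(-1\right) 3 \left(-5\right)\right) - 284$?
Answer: $-320$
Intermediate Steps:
$\left(-51 + \left(-1\right) 3 \left(-5\right)\right) - 284 = \left(-51 - -15\right) - 284 = \left(-51 + 15\right) - 284 = -36 - 284 = -320$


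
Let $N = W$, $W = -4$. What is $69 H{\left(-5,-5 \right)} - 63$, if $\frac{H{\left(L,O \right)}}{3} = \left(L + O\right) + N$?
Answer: $-2961$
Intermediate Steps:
$N = -4$
$H{\left(L,O \right)} = -12 + 3 L + 3 O$ ($H{\left(L,O \right)} = 3 \left(\left(L + O\right) - 4\right) = 3 \left(-4 + L + O\right) = -12 + 3 L + 3 O$)
$69 H{\left(-5,-5 \right)} - 63 = 69 \left(-12 + 3 \left(-5\right) + 3 \left(-5\right)\right) - 63 = 69 \left(-12 - 15 - 15\right) - 63 = 69 \left(-42\right) - 63 = -2898 - 63 = -2961$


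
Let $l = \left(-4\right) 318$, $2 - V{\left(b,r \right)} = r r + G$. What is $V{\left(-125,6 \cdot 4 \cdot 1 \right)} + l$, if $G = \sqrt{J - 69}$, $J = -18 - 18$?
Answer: $-1846 - i \sqrt{105} \approx -1846.0 - 10.247 i$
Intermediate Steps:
$J = -36$
$G = i \sqrt{105}$ ($G = \sqrt{-36 - 69} = \sqrt{-105} = i \sqrt{105} \approx 10.247 i$)
$V{\left(b,r \right)} = 2 - r^{2} - i \sqrt{105}$ ($V{\left(b,r \right)} = 2 - \left(r r + i \sqrt{105}\right) = 2 - \left(r^{2} + i \sqrt{105}\right) = 2 - r^{2} - i \sqrt{105}$)
$l = -1272$
$V{\left(-125,6 \cdot 4 \cdot 1 \right)} + l = \left(2 - \left(6 \cdot 4 \cdot 1\right)^{2} - i \sqrt{105}\right) - 1272 = \left(2 - \left(24 \cdot 1\right)^{2} - i \sqrt{105}\right) - 1272 = \left(2 - 24^{2} - i \sqrt{105}\right) - 1272 = \left(2 - 576 - i \sqrt{105}\right) - 1272 = \left(-574 - i \sqrt{105}\right) - 1272 = -1846 - i \sqrt{105}$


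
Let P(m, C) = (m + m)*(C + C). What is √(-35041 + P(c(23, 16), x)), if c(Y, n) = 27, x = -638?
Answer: I*√103945 ≈ 322.41*I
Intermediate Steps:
P(m, C) = 4*C*m (P(m, C) = (2*m)*(2*C) = 4*C*m)
√(-35041 + P(c(23, 16), x)) = √(-35041 + 4*(-638)*27) = √(-35041 - 68904) = √(-103945) = I*√103945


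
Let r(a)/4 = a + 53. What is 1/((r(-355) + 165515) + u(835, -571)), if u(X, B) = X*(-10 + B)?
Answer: -1/320828 ≈ -3.1169e-6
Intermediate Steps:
r(a) = 212 + 4*a (r(a) = 4*(a + 53) = 4*(53 + a) = 212 + 4*a)
1/((r(-355) + 165515) + u(835, -571)) = 1/(((212 + 4*(-355)) + 165515) + 835*(-10 - 571)) = 1/(((212 - 1420) + 165515) + 835*(-581)) = 1/((-1208 + 165515) - 485135) = 1/(164307 - 485135) = 1/(-320828) = -1/320828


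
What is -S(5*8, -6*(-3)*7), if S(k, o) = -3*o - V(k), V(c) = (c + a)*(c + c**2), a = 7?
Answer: 77458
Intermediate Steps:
V(c) = (7 + c)*(c + c**2) (V(c) = (c + 7)*(c + c**2) = (7 + c)*(c + c**2))
S(k, o) = -3*o - k*(7 + k**2 + 8*k)
-S(5*8, -6*(-3)*7) = -(-3*(-6*(-3))*7 - 5*8*(7 + (5*8)**2 + 8*(5*8))) = -(-54*7 - 1*40*(7 + 40**2 + 8*40)) = -(-3*126 - 1*40*(7 + 1600 + 320)) = -(-378 - 1*40*1927) = -(-378 - 77080) = -1*(-77458) = 77458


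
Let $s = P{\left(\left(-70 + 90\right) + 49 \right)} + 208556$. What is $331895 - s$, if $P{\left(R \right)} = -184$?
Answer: $123523$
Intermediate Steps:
$s = 208372$ ($s = -184 + 208556 = 208372$)
$331895 - s = 331895 - 208372 = 123523$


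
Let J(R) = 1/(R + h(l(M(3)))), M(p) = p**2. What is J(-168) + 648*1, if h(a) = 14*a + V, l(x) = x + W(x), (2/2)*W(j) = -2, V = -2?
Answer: 46655/72 ≈ 647.99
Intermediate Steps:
W(j) = -2
l(x) = -2 + x (l(x) = x - 2 = -2 + x)
h(a) = -2 + 14*a (h(a) = 14*a - 2 = -2 + 14*a)
J(R) = 1/(96 + R) (J(R) = 1/(R + (-2 + 14*(-2 + 3**2))) = 1/(R + (-2 + 14*(-2 + 9))) = 1/(R + (-2 + 14*7)) = 1/(R + (-2 + 98)) = 1/(R + 96) = 1/(96 + R))
J(-168) + 648*1 = 1/(96 - 168) + 648*1 = 1/(-72) + 648 = -1/72 + 648 = 46655/72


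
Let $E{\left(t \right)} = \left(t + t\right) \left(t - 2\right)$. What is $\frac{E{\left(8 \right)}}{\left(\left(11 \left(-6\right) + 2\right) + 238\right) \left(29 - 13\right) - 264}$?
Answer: $\frac{4}{105} \approx 0.038095$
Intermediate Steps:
$E{\left(t \right)} = 2 t \left(-2 + t\right)$
$\frac{E{\left(8 \right)}}{\left(\left(11 \left(-6\right) + 2\right) + 238\right) \left(29 - 13\right) - 264} = \frac{2 \cdot 8 \left(-2 + 8\right)}{\left(\left(11 \left(-6\right) + 2\right) + 238\right) \left(29 - 13\right) - 264} = \frac{2 \cdot 8 \cdot 6}{\left(\left(-66 + 2\right) + 238\right) 16 - 264} = \frac{96}{\left(-64 + 238\right) 16 - 264} = \frac{96}{174 \cdot 16 - 264} = \frac{96}{2784 - 264} = \frac{96}{2520} = 96 \cdot \frac{1}{2520} = \frac{4}{105}$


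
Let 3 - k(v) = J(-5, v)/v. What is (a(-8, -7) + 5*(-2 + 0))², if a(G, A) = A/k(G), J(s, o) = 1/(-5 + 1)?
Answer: 1378276/9025 ≈ 152.72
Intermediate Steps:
J(s, o) = -¼ (J(s, o) = 1/(-4) = -¼)
k(v) = 3 + 1/(4*v) (k(v) = 3 - (-1)/(4*v) = 3 + 1/(4*v))
a(G, A) = A/(3 + 1/(4*G))
(a(-8, -7) + 5*(-2 + 0))² = (4*(-7)*(-8)/(1 + 12*(-8)) + 5*(-2 + 0))² = (4*(-7)*(-8)/(1 - 96) + 5*(-2))² = (4*(-7)*(-8)/(-95) - 10)² = (4*(-7)*(-8)*(-1/95) - 10)² = (-224/95 - 10)² = (-1174/95)² = 1378276/9025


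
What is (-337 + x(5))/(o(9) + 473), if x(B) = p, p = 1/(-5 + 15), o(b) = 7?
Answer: -1123/1600 ≈ -0.70187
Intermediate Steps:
p = ⅒ (p = 1/10 = ⅒ ≈ 0.10000)
x(B) = ⅒
(-337 + x(5))/(o(9) + 473) = (-337 + ⅒)/(7 + 473) = -3369/10/480 = -3369/10*1/480 = -1123/1600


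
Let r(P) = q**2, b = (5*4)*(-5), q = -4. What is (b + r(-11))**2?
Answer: 7056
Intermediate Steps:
b = -100 (b = 20*(-5) = -100)
r(P) = 16 (r(P) = (-4)**2 = 16)
(b + r(-11))**2 = (-100 + 16)**2 = (-84)**2 = 7056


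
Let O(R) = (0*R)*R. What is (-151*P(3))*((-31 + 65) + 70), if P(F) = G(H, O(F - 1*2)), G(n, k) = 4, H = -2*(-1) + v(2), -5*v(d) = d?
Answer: -62816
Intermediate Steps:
O(R) = 0 (O(R) = 0*R = 0)
v(d) = -d/5
H = 8/5 (H = -2*(-1) - 1/5*2 = 2 - 2/5 = 8/5 ≈ 1.6000)
P(F) = 4
(-151*P(3))*((-31 + 65) + 70) = (-151*4)*((-31 + 65) + 70) = -604*(34 + 70) = -604*104 = -62816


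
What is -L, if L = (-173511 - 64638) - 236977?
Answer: 475126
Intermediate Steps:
L = -475126 (L = -238149 - 236977 = -475126)
-L = -1*(-475126) = 475126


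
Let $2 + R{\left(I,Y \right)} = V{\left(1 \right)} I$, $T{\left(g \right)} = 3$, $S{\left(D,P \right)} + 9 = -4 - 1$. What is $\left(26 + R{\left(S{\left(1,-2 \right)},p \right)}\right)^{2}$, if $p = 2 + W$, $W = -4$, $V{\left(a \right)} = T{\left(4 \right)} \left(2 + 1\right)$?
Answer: $10404$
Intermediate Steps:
$S{\left(D,P \right)} = -14$ ($S{\left(D,P \right)} = -9 - 5 = -14$)
$V{\left(a \right)} = 9$ ($V{\left(a \right)} = 3 \left(2 + 1\right) = 3 \cdot 3 = 9$)
$p = -2$ ($p = 2 - 4 = -2$)
$R{\left(I,Y \right)} = -2 + 9 I$
$\left(26 + R{\left(S{\left(1,-2 \right)},p \right)}\right)^{2} = \left(26 + \left(-2 + 9 \left(-14\right)\right)\right)^{2} = \left(26 - 128\right)^{2} = \left(-102\right)^{2} = 10404$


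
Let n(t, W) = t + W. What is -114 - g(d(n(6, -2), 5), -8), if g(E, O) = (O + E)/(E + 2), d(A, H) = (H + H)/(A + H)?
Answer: -1565/14 ≈ -111.79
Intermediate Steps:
n(t, W) = W + t
d(A, H) = 2*H/(A + H) (d(A, H) = (2*H)/(A + H) = 2*H/(A + H))
g(E, O) = (E + O)/(2 + E)
-114 - g(d(n(6, -2), 5), -8) = -114 - (2*5/((-2 + 6) + 5) - 8)/(2 + 2*5/((-2 + 6) + 5)) = -114 - (2*5/(4 + 5) - 8)/(2 + 2*5/(4 + 5)) = -114 - (2*5/9 - 8)/(2 + 2*5/9) = -114 - (2*5*(1/9) - 8)/(2 + 2*5*(1/9)) = -114 - (10/9 - 8)/(2 + 10/9) = -114 - (-62)/(28/9*9) = -114 - 9*(-62)/(28*9) = -114 - 1*(-31/14) = -114 + 31/14 = -1565/14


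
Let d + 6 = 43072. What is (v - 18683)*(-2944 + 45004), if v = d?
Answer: 1025548980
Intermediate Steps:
d = 43066 (d = -6 + 43072 = 43066)
v = 43066
(v - 18683)*(-2944 + 45004) = (43066 - 18683)*(-2944 + 45004) = 24383*42060 = 1025548980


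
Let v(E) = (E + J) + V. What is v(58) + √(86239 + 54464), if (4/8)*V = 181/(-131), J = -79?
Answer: -3113/131 + √140703 ≈ 351.34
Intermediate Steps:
V = -362/131 (V = 2*(181/(-131)) = 2*(181*(-1/131)) = 2*(-181/131) = -362/131 ≈ -2.7634)
v(E) = -10711/131 + E (v(E) = (E - 79) - 362/131 = (-79 + E) - 362/131 = -10711/131 + E)
v(58) + √(86239 + 54464) = (-10711/131 + 58) + √(86239 + 54464) = -3113/131 + √140703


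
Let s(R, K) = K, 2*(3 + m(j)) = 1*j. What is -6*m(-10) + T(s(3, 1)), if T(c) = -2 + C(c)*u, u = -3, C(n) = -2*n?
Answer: 52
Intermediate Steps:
m(j) = -3 + j/2 (m(j) = -3 + (1*j)/2 = -3 + j/2)
T(c) = -2 + 6*c (T(c) = -2 - 2*c*(-3) = -2 + 6*c)
-6*m(-10) + T(s(3, 1)) = -6*(-3 + (1/2)*(-10)) + (-2 + 6*1) = -6*(-3 - 5) + (-2 + 6) = -6*(-8) + 4 = 48 + 4 = 52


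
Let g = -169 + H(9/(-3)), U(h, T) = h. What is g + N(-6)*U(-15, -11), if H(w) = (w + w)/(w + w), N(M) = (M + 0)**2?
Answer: -708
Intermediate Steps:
N(M) = M**2
H(w) = 1 (H(w) = (2*w)/((2*w)) = (2*w)*(1/(2*w)) = 1)
g = -168 (g = -169 + 1 = -168)
g + N(-6)*U(-15, -11) = -168 + (-6)**2*(-15) = -168 + 36*(-15) = -168 - 540 = -708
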